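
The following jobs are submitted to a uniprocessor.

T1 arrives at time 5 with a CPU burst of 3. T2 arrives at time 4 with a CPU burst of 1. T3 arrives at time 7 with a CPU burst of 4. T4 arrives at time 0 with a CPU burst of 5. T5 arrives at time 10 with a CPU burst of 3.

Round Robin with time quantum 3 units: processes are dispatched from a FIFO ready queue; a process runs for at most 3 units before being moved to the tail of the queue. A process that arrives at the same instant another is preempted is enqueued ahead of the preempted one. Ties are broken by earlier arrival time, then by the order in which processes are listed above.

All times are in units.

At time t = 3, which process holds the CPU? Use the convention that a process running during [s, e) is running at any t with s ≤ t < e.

T4

Timeline: | T4 0-5 | T2 5-6 | T1 6-9 | T3 9-12 | T5 12-15 | T3 15-16 |
Completion: T1=9  T2=6  T3=16  T4=5  T5=15
Turnaround (C−A): T1=4  T2=2  T3=9  T4=5  T5=5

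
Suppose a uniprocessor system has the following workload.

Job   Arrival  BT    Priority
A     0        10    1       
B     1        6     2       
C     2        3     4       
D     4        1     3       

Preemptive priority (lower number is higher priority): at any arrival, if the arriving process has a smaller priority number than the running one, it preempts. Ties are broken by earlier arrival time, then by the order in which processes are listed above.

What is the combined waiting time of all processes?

36

Schedule: | A 0-10 | B 10-16 | D 16-17 | C 17-20 |
Completion: A=10  B=16  C=20  D=17
Waiting = turnaround − burst: A=0, B=9, C=15, D=12
Total waiting = 0 + 9 + 15 + 12 = 36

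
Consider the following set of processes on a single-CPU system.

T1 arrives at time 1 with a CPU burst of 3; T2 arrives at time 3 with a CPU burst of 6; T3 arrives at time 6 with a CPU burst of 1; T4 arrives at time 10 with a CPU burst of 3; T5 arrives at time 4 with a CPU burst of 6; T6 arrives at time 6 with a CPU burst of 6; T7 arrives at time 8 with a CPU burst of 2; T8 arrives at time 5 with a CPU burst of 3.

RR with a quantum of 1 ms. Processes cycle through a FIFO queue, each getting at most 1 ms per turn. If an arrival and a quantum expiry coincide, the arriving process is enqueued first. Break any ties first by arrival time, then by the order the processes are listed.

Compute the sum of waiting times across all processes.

Timeline: | idle 0-1 | T1 1-3 | T2 3-4 | T1 4-5 | T5 5-6 | T2 6-7 | T8 7-8 | T3 8-9 | T6 9-10 | T5 10-11 | T2 11-12 | T7 12-13 | T8 13-14 | T4 14-15 | T6 15-16 | T5 16-17 | T2 17-18 | T7 18-19 | T8 19-20 | T4 20-21 | T6 21-22 | T5 22-23 | T2 23-24 | T4 24-25 | T6 25-26 | T5 26-27 | T2 27-28 | T6 28-29 | T5 29-30 | T6 30-31 |
Completion: T1=5  T2=28  T3=9  T4=25  T5=30  T6=31  T7=19  T8=20
Turnaround (C−A): T1=4  T2=25  T3=3  T4=15  T5=26  T6=25  T7=11  T8=15
Waiting = turnaround − burst: T1=1, T2=19, T3=2, T4=12, T5=20, T6=19, T7=9, T8=12
Total waiting = 1 + 19 + 2 + 12 + 20 + 19 + 9 + 12 = 94

94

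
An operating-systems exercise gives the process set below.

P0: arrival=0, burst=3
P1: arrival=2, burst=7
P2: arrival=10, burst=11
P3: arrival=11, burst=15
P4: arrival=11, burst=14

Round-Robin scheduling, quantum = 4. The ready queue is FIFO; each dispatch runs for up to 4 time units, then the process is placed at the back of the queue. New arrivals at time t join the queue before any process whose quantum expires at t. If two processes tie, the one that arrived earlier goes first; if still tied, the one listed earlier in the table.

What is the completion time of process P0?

Timeline: | P0 0-3 | P1 3-10 | P2 10-14 | P3 14-18 | P4 18-22 | P2 22-26 | P3 26-30 | P4 30-34 | P2 34-37 | P3 37-41 | P4 41-45 | P3 45-48 | P4 48-50 |
Completion: P0=3  P1=10  P2=37  P3=48  P4=50

3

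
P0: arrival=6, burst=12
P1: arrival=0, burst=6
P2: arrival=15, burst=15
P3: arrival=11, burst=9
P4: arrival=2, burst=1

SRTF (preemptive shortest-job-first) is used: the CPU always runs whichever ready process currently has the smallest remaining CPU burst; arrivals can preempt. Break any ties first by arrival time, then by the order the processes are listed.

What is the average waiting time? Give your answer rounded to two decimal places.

Gantt: | P1 0-2 | P4 2-3 | P1 3-7 | P0 7-19 | P3 19-28 | P2 28-43 |
Completion: P0=19  P1=7  P2=43  P3=28  P4=3
Turnaround (C−A): P0=13  P1=7  P2=28  P3=17  P4=1
Waiting times: P0=1, P1=1, P2=13, P3=8, P4=0
Average waiting = (1+1+13+8+0) / 5 = 23/5 = 4.60

4.60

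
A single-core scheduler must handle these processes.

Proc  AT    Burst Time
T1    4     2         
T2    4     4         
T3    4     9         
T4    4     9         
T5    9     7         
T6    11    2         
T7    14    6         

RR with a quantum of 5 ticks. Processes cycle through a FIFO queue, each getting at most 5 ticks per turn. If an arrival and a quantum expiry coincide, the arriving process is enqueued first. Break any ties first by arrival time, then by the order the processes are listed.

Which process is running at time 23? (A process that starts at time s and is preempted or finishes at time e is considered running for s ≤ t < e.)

Gantt: | idle 0-4 | T1 4-6 | T2 6-10 | T3 10-15 | T4 15-20 | T5 20-25 | T6 25-27 | T7 27-32 | T3 32-36 | T4 36-40 | T5 40-42 | T7 42-43 |
Completion: T1=6  T2=10  T3=36  T4=40  T5=42  T6=27  T7=43
Turnaround (C−A): T1=2  T2=6  T3=32  T4=36  T5=33  T6=16  T7=29

T5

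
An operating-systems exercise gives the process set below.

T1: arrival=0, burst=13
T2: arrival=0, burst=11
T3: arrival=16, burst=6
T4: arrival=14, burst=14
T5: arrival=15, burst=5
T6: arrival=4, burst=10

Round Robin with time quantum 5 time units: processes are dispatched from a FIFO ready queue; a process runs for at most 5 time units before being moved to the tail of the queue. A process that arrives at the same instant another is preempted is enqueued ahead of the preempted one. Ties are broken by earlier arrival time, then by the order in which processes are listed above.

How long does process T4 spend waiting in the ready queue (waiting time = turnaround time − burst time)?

Schedule: | T1 0-5 | T2 5-10 | T6 10-15 | T1 15-20 | T2 20-25 | T4 25-30 | T5 30-35 | T6 35-40 | T3 40-45 | T1 45-48 | T2 48-49 | T4 49-54 | T3 54-55 | T4 55-59 |
Completion: T1=48  T2=49  T3=55  T4=59  T5=35  T6=40
Turnaround (C−A): T1=48  T2=49  T3=39  T4=45  T5=20  T6=36
Waiting(T4) = turnaround − burst = 45 − 14 = 31

31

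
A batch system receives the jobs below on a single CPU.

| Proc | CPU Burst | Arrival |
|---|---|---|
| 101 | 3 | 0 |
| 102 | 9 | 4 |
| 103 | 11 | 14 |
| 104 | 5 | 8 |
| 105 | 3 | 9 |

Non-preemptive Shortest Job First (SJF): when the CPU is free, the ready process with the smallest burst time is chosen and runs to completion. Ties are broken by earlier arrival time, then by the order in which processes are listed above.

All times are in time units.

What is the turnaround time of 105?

7

Timeline: | 101 0-3 | idle 3-4 | 102 4-13 | 105 13-16 | 104 16-21 | 103 21-32 |
Completion: 101=3  102=13  103=32  104=21  105=16
Turnaround (C−A): 101=3  102=9  103=18  104=13  105=7
Turnaround(105) = completion − arrival = 16 − 9 = 7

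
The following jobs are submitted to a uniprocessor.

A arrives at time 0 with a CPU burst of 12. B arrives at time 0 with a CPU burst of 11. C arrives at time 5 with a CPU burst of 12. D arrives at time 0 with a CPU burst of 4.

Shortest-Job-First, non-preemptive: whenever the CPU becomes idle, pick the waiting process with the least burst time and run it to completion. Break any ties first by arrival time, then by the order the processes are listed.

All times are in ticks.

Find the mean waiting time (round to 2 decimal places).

Timeline: | D 0-4 | B 4-15 | A 15-27 | C 27-39 |
Completion: A=27  B=15  C=39  D=4
Waiting times: A=15, B=4, C=22, D=0
Average waiting = (15+4+22+0) / 4 = 41/4 = 10.25

10.25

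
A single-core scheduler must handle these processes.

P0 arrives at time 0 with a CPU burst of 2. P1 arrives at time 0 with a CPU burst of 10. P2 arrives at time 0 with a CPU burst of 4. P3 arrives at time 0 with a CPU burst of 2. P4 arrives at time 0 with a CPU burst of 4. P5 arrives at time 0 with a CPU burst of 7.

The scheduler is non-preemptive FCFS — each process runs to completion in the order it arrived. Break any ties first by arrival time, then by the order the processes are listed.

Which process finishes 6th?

P5

Gantt: | P0 0-2 | P1 2-12 | P2 12-16 | P3 16-18 | P4 18-22 | P5 22-29 |
Completion: P0=2  P1=12  P2=16  P3=18  P4=22  P5=29
Turnaround (C−A): P0=2  P1=12  P2=16  P3=18  P4=22  P5=29
Finish order: P0 → P1 → P2 → P3 → P4 → P5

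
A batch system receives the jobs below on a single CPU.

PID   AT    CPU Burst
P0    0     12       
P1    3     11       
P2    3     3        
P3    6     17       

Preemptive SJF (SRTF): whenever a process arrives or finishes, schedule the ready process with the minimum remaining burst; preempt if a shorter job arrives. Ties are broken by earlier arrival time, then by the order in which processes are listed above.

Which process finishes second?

Timeline: | P0 0-3 | P2 3-6 | P0 6-15 | P1 15-26 | P3 26-43 |
Completion: P0=15  P1=26  P2=6  P3=43
Finish order: P2 → P0 → P1 → P3

P0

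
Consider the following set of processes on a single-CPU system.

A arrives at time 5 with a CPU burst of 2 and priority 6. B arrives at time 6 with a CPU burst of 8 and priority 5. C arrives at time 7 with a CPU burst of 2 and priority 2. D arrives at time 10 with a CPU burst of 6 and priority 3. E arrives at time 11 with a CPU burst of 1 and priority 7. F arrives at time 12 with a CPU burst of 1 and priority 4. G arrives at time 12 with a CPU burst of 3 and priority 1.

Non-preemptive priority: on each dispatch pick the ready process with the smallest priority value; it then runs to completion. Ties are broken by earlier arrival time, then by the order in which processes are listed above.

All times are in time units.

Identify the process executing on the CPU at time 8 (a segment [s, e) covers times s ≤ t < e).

C

Schedule: | idle 0-5 | A 5-7 | C 7-9 | B 9-17 | G 17-20 | D 20-26 | F 26-27 | E 27-28 |
Completion: A=7  B=17  C=9  D=26  E=28  F=27  G=20
Turnaround (C−A): A=2  B=11  C=2  D=16  E=17  F=15  G=8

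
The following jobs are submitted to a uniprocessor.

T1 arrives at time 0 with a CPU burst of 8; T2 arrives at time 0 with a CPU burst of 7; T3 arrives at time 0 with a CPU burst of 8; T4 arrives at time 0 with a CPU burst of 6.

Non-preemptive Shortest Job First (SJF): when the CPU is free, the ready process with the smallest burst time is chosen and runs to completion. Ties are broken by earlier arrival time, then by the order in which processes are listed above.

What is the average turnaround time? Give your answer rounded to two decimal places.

17.25

Schedule: | T4 0-6 | T2 6-13 | T1 13-21 | T3 21-29 |
Completion: T1=21  T2=13  T3=29  T4=6
Turnaround (C−A): T1=21  T2=13  T3=29  T4=6
Turnaround times: T1=21, T2=13, T3=29, T4=6
Average turnaround = (21+13+29+6) / 4 = 69/4 = 17.25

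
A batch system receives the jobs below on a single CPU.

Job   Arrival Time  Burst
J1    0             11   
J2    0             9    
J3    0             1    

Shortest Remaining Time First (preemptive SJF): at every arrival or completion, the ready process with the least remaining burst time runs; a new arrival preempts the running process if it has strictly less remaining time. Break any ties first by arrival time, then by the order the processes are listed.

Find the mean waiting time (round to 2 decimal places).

3.67

Timeline: | J3 0-1 | J2 1-10 | J1 10-21 |
Completion: J1=21  J2=10  J3=1
Turnaround (C−A): J1=21  J2=10  J3=1
Waiting times: J1=10, J2=1, J3=0
Average waiting = (10+1+0) / 3 = 11/3 = 3.67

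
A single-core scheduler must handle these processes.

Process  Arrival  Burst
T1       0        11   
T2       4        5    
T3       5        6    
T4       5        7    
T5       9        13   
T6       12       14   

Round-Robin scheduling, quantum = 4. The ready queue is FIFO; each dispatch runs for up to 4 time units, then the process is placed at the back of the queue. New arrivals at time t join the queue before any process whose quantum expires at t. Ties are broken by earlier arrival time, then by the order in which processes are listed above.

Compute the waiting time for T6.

Gantt: | T1 0-4 | T2 4-8 | T1 8-12 | T3 12-16 | T4 16-20 | T2 20-21 | T5 21-25 | T6 25-29 | T1 29-32 | T3 32-34 | T4 34-37 | T5 37-41 | T6 41-45 | T5 45-49 | T6 49-53 | T5 53-54 | T6 54-56 |
Completion: T1=32  T2=21  T3=34  T4=37  T5=54  T6=56
Waiting(T6) = turnaround − burst = 44 − 14 = 30

30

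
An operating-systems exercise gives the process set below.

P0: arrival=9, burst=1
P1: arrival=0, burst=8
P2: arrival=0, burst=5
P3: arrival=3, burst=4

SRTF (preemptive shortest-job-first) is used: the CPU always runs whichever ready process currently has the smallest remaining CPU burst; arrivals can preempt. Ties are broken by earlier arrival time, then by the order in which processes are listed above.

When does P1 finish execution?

Schedule: | P2 0-5 | P3 5-9 | P0 9-10 | P1 10-18 |
Completion: P0=10  P1=18  P2=5  P3=9

18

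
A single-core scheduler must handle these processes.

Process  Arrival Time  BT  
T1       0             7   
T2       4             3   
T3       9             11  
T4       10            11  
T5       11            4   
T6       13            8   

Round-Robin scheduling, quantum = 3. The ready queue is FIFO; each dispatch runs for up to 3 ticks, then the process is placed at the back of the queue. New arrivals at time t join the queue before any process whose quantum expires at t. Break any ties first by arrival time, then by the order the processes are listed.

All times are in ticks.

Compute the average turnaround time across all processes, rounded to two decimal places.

21.17

Schedule: | T1 0-6 | T2 6-9 | T1 9-10 | T3 10-13 | T4 13-16 | T5 16-19 | T6 19-22 | T3 22-25 | T4 25-28 | T5 28-29 | T6 29-32 | T3 32-35 | T4 35-38 | T6 38-40 | T3 40-42 | T4 42-44 |
Completion: T1=10  T2=9  T3=42  T4=44  T5=29  T6=40
Turnaround times: T1=10, T2=5, T3=33, T4=34, T5=18, T6=27
Average turnaround = (10+5+33+34+18+27) / 6 = 127/6 = 21.17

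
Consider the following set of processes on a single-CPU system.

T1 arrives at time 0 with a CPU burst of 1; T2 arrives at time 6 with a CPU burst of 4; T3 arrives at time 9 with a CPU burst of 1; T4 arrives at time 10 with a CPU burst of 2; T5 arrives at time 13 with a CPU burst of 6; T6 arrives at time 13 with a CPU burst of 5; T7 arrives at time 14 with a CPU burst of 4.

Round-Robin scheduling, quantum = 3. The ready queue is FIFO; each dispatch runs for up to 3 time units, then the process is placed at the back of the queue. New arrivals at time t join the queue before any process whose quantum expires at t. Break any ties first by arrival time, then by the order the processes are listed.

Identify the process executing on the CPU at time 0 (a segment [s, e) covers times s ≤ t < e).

T1

Schedule: | T1 0-1 | idle 1-6 | T2 6-9 | T3 9-10 | T2 10-11 | T4 11-13 | T5 13-16 | T6 16-19 | T7 19-22 | T5 22-25 | T6 25-27 | T7 27-28 |
Completion: T1=1  T2=11  T3=10  T4=13  T5=25  T6=27  T7=28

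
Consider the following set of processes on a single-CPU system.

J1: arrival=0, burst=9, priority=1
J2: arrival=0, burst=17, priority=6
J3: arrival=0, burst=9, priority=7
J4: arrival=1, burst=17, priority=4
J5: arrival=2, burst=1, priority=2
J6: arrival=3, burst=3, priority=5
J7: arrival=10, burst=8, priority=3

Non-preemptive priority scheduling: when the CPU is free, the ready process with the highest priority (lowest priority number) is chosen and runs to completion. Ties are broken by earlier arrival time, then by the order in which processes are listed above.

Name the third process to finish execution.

Gantt: | J1 0-9 | J5 9-10 | J7 10-18 | J4 18-35 | J6 35-38 | J2 38-55 | J3 55-64 |
Completion: J1=9  J2=55  J3=64  J4=35  J5=10  J6=38  J7=18
Finish order: J1 → J5 → J7 → J4 → J6 → J2 → J3

J7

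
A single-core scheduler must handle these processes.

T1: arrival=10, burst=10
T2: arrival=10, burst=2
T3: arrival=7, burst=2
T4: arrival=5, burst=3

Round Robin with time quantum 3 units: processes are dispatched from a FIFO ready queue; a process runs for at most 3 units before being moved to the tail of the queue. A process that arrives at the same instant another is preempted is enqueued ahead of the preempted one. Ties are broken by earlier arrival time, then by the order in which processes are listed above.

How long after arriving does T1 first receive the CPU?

Schedule: | idle 0-5 | T4 5-8 | T3 8-10 | T1 10-13 | T2 13-15 | T1 15-22 |
Completion: T1=22  T2=15  T3=10  T4=8
Response(T1) = first start − arrival = 10 − 10 = 0

0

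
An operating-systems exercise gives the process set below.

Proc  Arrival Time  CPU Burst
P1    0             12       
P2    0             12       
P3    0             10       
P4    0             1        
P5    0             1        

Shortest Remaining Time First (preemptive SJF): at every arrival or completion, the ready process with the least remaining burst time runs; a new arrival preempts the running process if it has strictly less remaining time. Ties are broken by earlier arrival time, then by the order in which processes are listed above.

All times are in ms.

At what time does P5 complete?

2

Timeline: | P4 0-1 | P5 1-2 | P3 2-12 | P1 12-24 | P2 24-36 |
Completion: P1=24  P2=36  P3=12  P4=1  P5=2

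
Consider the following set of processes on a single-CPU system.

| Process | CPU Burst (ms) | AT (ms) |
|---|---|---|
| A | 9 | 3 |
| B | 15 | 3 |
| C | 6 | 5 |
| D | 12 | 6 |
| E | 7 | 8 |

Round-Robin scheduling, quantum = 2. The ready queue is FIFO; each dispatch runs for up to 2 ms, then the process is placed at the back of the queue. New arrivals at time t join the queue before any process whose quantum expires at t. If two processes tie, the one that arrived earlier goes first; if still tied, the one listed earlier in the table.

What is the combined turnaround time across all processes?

186

Timeline: | idle 0-3 | A 3-5 | B 5-7 | C 7-9 | A 9-11 | D 11-13 | B 13-15 | E 15-17 | C 17-19 | A 19-21 | D 21-23 | B 23-25 | E 25-27 | C 27-29 | A 29-31 | D 31-33 | B 33-35 | E 35-37 | A 37-38 | D 38-40 | B 40-42 | E 42-43 | D 43-45 | B 45-47 | D 47-49 | B 49-52 |
Completion: A=38  B=52  C=29  D=49  E=43
Turnaround (C−A): A=35  B=49  C=24  D=43  E=35
Turnaround = completion − arrival: A=35, B=49, C=24, D=43, E=35
Total turnaround = 35 + 49 + 24 + 43 + 35 = 186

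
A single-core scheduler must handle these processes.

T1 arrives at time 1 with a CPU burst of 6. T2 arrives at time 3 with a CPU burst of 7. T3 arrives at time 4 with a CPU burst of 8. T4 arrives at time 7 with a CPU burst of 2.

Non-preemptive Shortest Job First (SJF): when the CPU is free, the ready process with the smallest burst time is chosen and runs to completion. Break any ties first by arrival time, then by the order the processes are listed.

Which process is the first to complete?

Schedule: | idle 0-1 | T1 1-7 | T4 7-9 | T2 9-16 | T3 16-24 |
Completion: T1=7  T2=16  T3=24  T4=9
Finish order: T1 → T4 → T2 → T3

T1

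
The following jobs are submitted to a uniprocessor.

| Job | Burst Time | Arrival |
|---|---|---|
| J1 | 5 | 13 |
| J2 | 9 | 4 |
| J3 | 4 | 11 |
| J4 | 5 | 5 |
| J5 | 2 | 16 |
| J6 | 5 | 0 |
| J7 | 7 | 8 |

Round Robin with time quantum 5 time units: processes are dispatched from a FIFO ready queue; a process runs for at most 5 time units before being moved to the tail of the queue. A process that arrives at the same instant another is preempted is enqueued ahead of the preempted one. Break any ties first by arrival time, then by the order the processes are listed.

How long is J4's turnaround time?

Schedule: | J6 0-5 | J2 5-10 | J4 10-15 | J7 15-20 | J2 20-24 | J3 24-28 | J1 28-33 | J5 33-35 | J7 35-37 |
Completion: J1=33  J2=24  J3=28  J4=15  J5=35  J6=5  J7=37
Turnaround(J4) = completion − arrival = 15 − 5 = 10

10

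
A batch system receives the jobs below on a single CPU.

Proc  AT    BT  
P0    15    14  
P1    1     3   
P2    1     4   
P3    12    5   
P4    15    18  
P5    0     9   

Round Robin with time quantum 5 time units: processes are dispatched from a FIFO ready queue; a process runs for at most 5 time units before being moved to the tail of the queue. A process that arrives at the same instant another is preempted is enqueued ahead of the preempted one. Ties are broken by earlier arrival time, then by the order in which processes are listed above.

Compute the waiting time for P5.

Timeline: | P5 0-5 | P1 5-8 | P2 8-12 | P5 12-16 | P3 16-21 | P0 21-26 | P4 26-31 | P0 31-36 | P4 36-41 | P0 41-45 | P4 45-53 |
Completion: P0=45  P1=8  P2=12  P3=21  P4=53  P5=16
Turnaround (C−A): P0=30  P1=7  P2=11  P3=9  P4=38  P5=16
Waiting(P5) = turnaround − burst = 16 − 9 = 7

7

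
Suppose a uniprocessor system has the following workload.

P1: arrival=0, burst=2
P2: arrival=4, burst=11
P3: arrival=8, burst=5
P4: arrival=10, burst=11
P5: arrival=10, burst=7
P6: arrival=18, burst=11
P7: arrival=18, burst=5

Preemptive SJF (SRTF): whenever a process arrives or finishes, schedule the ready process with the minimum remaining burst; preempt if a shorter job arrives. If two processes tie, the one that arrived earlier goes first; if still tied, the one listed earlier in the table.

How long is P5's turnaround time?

Schedule: | P1 0-2 | idle 2-4 | P2 4-8 | P3 8-13 | P2 13-20 | P7 20-25 | P5 25-32 | P4 32-43 | P6 43-54 |
Completion: P1=2  P2=20  P3=13  P4=43  P5=32  P6=54  P7=25
Turnaround (C−A): P1=2  P2=16  P3=5  P4=33  P5=22  P6=36  P7=7
Turnaround(P5) = completion − arrival = 32 − 10 = 22

22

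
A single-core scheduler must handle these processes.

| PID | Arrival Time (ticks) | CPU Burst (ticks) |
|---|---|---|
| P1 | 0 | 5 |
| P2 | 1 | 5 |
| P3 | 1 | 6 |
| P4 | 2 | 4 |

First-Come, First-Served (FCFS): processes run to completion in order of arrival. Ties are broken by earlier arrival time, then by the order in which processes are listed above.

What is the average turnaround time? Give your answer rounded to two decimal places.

Schedule: | P1 0-5 | P2 5-10 | P3 10-16 | P4 16-20 |
Completion: P1=5  P2=10  P3=16  P4=20
Turnaround (C−A): P1=5  P2=9  P3=15  P4=18
Turnaround times: P1=5, P2=9, P3=15, P4=18
Average turnaround = (5+9+15+18) / 4 = 47/4 = 11.75

11.75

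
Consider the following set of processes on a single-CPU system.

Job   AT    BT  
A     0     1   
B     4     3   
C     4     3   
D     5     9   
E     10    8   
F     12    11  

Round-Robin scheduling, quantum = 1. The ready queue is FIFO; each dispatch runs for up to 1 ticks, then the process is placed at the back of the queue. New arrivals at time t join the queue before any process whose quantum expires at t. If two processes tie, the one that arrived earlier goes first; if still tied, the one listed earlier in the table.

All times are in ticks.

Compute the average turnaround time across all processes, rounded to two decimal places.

15.50

Schedule: | A 0-1 | idle 1-4 | B 4-5 | C 5-6 | D 6-7 | B 7-8 | C 8-9 | D 9-10 | B 10-11 | C 11-12 | E 12-13 | D 13-14 | F 14-15 | E 15-16 | D 16-17 | F 17-18 | E 18-19 | D 19-20 | F 20-21 | E 21-22 | D 22-23 | F 23-24 | E 24-25 | D 25-26 | F 26-27 | E 27-28 | D 28-29 | F 29-30 | E 30-31 | D 31-32 | F 32-33 | E 33-34 | F 34-38 |
Completion: A=1  B=11  C=12  D=32  E=34  F=38
Turnaround (C−A): A=1  B=7  C=8  D=27  E=24  F=26
Turnaround times: A=1, B=7, C=8, D=27, E=24, F=26
Average turnaround = (1+7+8+27+24+26) / 6 = 93/6 = 15.50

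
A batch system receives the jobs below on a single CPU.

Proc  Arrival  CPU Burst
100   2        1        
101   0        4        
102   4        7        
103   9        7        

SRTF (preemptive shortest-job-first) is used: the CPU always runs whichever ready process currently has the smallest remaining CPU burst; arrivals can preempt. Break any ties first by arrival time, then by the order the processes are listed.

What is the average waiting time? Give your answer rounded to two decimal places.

Timeline: | 101 0-2 | 100 2-3 | 101 3-5 | 102 5-12 | 103 12-19 |
Completion: 100=3  101=5  102=12  103=19
Turnaround (C−A): 100=1  101=5  102=8  103=10
Waiting times: 100=0, 101=1, 102=1, 103=3
Average waiting = (0+1+1+3) / 4 = 5/4 = 1.25

1.25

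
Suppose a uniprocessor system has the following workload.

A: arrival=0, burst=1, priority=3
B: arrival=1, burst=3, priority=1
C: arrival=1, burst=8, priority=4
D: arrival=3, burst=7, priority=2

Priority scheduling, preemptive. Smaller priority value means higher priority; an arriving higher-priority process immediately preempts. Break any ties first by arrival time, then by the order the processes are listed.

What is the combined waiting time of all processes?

Gantt: | A 0-1 | B 1-4 | D 4-11 | C 11-19 |
Completion: A=1  B=4  C=19  D=11
Waiting = turnaround − burst: A=0, B=0, C=10, D=1
Total waiting = 0 + 0 + 10 + 1 = 11

11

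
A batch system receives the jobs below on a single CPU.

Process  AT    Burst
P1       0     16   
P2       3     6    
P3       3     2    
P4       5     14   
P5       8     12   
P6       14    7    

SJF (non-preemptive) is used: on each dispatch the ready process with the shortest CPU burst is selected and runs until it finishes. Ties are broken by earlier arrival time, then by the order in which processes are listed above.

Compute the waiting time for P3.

Schedule: | P1 0-16 | P3 16-18 | P2 18-24 | P6 24-31 | P5 31-43 | P4 43-57 |
Completion: P1=16  P2=24  P3=18  P4=57  P5=43  P6=31
Turnaround (C−A): P1=16  P2=21  P3=15  P4=52  P5=35  P6=17
Waiting(P3) = turnaround − burst = 15 − 2 = 13

13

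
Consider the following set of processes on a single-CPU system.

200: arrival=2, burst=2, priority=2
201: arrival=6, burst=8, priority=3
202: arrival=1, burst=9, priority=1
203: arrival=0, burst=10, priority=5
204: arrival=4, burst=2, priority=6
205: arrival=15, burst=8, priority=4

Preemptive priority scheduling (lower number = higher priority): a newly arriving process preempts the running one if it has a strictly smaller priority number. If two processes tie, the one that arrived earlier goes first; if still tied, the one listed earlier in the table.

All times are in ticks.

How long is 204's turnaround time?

35

Schedule: | 203 0-1 | 202 1-10 | 200 10-12 | 201 12-20 | 205 20-28 | 203 28-37 | 204 37-39 |
Completion: 200=12  201=20  202=10  203=37  204=39  205=28
Turnaround (C−A): 200=10  201=14  202=9  203=37  204=35  205=13
Turnaround(204) = completion − arrival = 39 − 4 = 35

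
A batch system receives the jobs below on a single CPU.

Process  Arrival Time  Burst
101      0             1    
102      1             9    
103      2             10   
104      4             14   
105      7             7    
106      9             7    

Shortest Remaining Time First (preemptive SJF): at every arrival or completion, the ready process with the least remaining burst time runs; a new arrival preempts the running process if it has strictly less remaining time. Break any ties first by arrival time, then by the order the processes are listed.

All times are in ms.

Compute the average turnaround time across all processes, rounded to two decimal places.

18.50

Timeline: | 101 0-1 | 102 1-10 | 105 10-17 | 106 17-24 | 103 24-34 | 104 34-48 |
Completion: 101=1  102=10  103=34  104=48  105=17  106=24
Turnaround (C−A): 101=1  102=9  103=32  104=44  105=10  106=15
Turnaround times: 101=1, 102=9, 103=32, 104=44, 105=10, 106=15
Average turnaround = (1+9+32+44+10+15) / 6 = 111/6 = 18.50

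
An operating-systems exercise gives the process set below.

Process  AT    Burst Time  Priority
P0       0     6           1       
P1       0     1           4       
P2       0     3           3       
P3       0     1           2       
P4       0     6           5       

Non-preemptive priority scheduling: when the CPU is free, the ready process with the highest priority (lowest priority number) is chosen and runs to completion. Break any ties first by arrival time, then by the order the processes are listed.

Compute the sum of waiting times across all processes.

Gantt: | P0 0-6 | P3 6-7 | P2 7-10 | P1 10-11 | P4 11-17 |
Completion: P0=6  P1=11  P2=10  P3=7  P4=17
Turnaround (C−A): P0=6  P1=11  P2=10  P3=7  P4=17
Waiting = turnaround − burst: P0=0, P1=10, P2=7, P3=6, P4=11
Total waiting = 0 + 10 + 7 + 6 + 11 = 34

34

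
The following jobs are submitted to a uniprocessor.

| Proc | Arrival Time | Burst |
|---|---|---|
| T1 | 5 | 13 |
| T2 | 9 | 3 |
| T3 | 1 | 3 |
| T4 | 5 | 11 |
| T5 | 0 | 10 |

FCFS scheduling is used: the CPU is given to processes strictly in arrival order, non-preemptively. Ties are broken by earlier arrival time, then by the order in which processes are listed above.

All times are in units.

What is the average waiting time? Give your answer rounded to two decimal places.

Timeline: | T5 0-10 | T3 10-13 | T1 13-26 | T4 26-37 | T2 37-40 |
Completion: T1=26  T2=40  T3=13  T4=37  T5=10
Turnaround (C−A): T1=21  T2=31  T3=12  T4=32  T5=10
Waiting times: T1=8, T2=28, T3=9, T4=21, T5=0
Average waiting = (8+28+9+21+0) / 5 = 66/5 = 13.20

13.20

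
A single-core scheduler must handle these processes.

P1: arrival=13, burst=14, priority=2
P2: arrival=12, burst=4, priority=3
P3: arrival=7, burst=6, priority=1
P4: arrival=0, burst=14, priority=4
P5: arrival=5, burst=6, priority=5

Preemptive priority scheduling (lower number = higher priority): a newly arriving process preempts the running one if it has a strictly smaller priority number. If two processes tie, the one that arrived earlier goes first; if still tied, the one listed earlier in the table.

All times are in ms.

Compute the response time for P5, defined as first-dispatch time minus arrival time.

33

Gantt: | P4 0-7 | P3 7-13 | P1 13-27 | P2 27-31 | P4 31-38 | P5 38-44 |
Completion: P1=27  P2=31  P3=13  P4=38  P5=44
Turnaround (C−A): P1=14  P2=19  P3=6  P4=38  P5=39
Response(P5) = first start − arrival = 38 − 5 = 33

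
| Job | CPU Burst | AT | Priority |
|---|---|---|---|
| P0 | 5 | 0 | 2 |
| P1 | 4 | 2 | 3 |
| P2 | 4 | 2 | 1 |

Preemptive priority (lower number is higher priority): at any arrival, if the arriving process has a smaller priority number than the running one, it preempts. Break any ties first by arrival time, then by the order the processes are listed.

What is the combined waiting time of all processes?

11

Schedule: | P0 0-2 | P2 2-6 | P0 6-9 | P1 9-13 |
Completion: P0=9  P1=13  P2=6
Turnaround (C−A): P0=9  P1=11  P2=4
Waiting = turnaround − burst: P0=4, P1=7, P2=0
Total waiting = 4 + 7 + 0 = 11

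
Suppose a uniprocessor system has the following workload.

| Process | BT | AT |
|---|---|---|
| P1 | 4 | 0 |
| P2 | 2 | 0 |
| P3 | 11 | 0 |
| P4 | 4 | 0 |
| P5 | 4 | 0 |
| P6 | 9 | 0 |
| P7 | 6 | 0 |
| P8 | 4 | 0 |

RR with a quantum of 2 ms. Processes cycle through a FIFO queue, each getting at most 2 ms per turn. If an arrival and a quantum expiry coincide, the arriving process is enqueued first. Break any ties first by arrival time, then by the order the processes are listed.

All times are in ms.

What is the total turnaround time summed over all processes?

Gantt: | P1 0-2 | P2 2-4 | P3 4-6 | P4 6-8 | P5 8-10 | P6 10-12 | P7 12-14 | P8 14-16 | P1 16-18 | P3 18-20 | P4 20-22 | P5 22-24 | P6 24-26 | P7 26-28 | P8 28-30 | P3 30-32 | P6 32-34 | P7 34-36 | P3 36-38 | P6 38-40 | P3 40-42 | P6 42-43 | P3 43-44 |
Completion: P1=18  P2=4  P3=44  P4=22  P5=24  P6=43  P7=36  P8=30
Turnaround (C−A): P1=18  P2=4  P3=44  P4=22  P5=24  P6=43  P7=36  P8=30
Turnaround = completion − arrival: P1=18, P2=4, P3=44, P4=22, P5=24, P6=43, P7=36, P8=30
Total turnaround = 18 + 4 + 44 + 22 + 24 + 43 + 36 + 30 = 221

221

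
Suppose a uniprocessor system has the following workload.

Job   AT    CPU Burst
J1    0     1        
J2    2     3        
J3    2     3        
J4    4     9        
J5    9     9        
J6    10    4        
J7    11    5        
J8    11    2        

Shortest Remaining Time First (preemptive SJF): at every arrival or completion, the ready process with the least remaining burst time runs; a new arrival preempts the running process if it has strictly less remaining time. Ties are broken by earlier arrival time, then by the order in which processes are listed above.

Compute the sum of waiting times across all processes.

44

Gantt: | J1 0-1 | idle 1-2 | J2 2-5 | J3 5-8 | J4 8-10 | J6 10-11 | J8 11-13 | J6 13-16 | J7 16-21 | J4 21-28 | J5 28-37 |
Completion: J1=1  J2=5  J3=8  J4=28  J5=37  J6=16  J7=21  J8=13
Waiting = turnaround − burst: J1=0, J2=0, J3=3, J4=15, J5=19, J6=2, J7=5, J8=0
Total waiting = 0 + 0 + 3 + 15 + 19 + 2 + 5 + 0 = 44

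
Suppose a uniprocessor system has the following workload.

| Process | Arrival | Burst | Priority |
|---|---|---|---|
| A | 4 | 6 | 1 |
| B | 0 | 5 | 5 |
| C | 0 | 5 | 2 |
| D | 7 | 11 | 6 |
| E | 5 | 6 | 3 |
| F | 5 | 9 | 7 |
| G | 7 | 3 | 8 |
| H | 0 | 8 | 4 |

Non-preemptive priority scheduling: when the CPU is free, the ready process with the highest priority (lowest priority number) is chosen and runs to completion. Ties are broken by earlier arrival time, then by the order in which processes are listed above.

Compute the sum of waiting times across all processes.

151

Timeline: | C 0-5 | A 5-11 | E 11-17 | H 17-25 | B 25-30 | D 30-41 | F 41-50 | G 50-53 |
Completion: A=11  B=30  C=5  D=41  E=17  F=50  G=53  H=25
Turnaround (C−A): A=7  B=30  C=5  D=34  E=12  F=45  G=46  H=25
Waiting = turnaround − burst: A=1, B=25, C=0, D=23, E=6, F=36, G=43, H=17
Total waiting = 1 + 25 + 0 + 23 + 6 + 36 + 43 + 17 = 151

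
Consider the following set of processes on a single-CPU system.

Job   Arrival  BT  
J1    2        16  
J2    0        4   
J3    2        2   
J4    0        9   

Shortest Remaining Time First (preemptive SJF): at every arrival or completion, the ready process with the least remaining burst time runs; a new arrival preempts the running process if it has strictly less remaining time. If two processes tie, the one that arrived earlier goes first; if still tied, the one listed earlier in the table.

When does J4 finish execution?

Schedule: | J2 0-4 | J3 4-6 | J4 6-15 | J1 15-31 |
Completion: J1=31  J2=4  J3=6  J4=15

15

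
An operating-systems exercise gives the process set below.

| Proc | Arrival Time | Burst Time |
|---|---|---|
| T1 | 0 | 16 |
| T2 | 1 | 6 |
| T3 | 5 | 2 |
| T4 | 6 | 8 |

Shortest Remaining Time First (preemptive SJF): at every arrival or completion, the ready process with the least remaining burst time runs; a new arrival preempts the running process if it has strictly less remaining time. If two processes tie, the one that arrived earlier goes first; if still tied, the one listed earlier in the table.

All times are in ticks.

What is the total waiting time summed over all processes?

21

Timeline: | T1 0-1 | T2 1-7 | T3 7-9 | T4 9-17 | T1 17-32 |
Completion: T1=32  T2=7  T3=9  T4=17
Turnaround (C−A): T1=32  T2=6  T3=4  T4=11
Waiting = turnaround − burst: T1=16, T2=0, T3=2, T4=3
Total waiting = 16 + 0 + 2 + 3 = 21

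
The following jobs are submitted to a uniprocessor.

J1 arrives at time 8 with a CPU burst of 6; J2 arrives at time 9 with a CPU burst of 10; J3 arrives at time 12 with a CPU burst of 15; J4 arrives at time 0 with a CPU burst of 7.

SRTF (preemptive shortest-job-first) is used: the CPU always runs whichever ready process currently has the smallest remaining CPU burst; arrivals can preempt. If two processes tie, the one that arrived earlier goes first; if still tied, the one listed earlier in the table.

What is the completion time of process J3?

39

Gantt: | J4 0-7 | idle 7-8 | J1 8-14 | J2 14-24 | J3 24-39 |
Completion: J1=14  J2=24  J3=39  J4=7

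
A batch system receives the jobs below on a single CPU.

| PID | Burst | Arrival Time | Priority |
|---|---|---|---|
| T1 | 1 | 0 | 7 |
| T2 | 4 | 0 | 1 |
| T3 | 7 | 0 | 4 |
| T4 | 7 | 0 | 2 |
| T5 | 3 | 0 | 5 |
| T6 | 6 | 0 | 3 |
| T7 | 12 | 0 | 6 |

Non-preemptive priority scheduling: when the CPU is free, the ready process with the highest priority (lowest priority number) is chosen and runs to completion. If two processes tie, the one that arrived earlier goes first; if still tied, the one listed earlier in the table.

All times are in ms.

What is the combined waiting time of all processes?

122

Gantt: | T2 0-4 | T4 4-11 | T6 11-17 | T3 17-24 | T5 24-27 | T7 27-39 | T1 39-40 |
Completion: T1=40  T2=4  T3=24  T4=11  T5=27  T6=17  T7=39
Turnaround (C−A): T1=40  T2=4  T3=24  T4=11  T5=27  T6=17  T7=39
Waiting = turnaround − burst: T1=39, T2=0, T3=17, T4=4, T5=24, T6=11, T7=27
Total waiting = 39 + 0 + 17 + 4 + 24 + 11 + 27 = 122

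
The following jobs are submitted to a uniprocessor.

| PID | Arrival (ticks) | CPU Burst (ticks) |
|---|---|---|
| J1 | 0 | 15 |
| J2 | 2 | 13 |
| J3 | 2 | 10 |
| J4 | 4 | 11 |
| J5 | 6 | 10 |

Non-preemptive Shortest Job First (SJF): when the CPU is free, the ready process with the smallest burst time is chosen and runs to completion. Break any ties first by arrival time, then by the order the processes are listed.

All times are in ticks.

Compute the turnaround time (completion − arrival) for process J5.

29

Timeline: | J1 0-15 | J3 15-25 | J5 25-35 | J4 35-46 | J2 46-59 |
Completion: J1=15  J2=59  J3=25  J4=46  J5=35
Turnaround(J5) = completion − arrival = 35 − 6 = 29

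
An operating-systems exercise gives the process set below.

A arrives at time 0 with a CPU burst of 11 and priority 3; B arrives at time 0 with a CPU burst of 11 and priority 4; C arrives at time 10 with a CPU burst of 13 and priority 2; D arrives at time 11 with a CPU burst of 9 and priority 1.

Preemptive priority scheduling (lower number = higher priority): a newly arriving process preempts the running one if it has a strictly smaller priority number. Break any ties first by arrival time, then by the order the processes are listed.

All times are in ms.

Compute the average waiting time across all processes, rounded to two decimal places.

Timeline: | A 0-10 | C 10-11 | D 11-20 | C 20-32 | A 32-33 | B 33-44 |
Completion: A=33  B=44  C=32  D=20
Waiting times: A=22, B=33, C=9, D=0
Average waiting = (22+33+9+0) / 4 = 64/4 = 16.00

16.00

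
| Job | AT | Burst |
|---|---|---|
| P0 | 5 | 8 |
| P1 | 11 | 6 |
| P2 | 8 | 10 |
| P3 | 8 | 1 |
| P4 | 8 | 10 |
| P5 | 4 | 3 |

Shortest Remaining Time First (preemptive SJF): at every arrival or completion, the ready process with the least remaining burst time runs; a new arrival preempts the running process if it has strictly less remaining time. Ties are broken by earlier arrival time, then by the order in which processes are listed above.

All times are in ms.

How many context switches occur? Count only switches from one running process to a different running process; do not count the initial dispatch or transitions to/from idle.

6

Schedule: | idle 0-4 | P5 4-7 | P0 7-8 | P3 8-9 | P0 9-16 | P1 16-22 | P2 22-32 | P4 32-42 |
Completion: P0=16  P1=22  P2=32  P3=9  P4=42  P5=7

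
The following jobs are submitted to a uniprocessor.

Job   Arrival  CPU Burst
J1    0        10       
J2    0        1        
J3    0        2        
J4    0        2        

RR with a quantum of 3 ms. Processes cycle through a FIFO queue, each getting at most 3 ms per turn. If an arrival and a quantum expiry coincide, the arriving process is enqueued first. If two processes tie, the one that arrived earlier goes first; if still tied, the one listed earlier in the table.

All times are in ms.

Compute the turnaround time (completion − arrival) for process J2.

4

Schedule: | J1 0-3 | J2 3-4 | J3 4-6 | J4 6-8 | J1 8-15 |
Completion: J1=15  J2=4  J3=6  J4=8
Turnaround (C−A): J1=15  J2=4  J3=6  J4=8
Turnaround(J2) = completion − arrival = 4 − 0 = 4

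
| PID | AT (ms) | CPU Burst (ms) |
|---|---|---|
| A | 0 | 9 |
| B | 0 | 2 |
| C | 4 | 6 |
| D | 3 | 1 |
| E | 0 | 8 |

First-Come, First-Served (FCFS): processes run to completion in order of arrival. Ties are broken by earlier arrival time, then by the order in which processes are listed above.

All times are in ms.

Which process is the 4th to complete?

D

Gantt: | A 0-9 | B 9-11 | E 11-19 | D 19-20 | C 20-26 |
Completion: A=9  B=11  C=26  D=20  E=19
Turnaround (C−A): A=9  B=11  C=22  D=17  E=19
Finish order: A → B → E → D → C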